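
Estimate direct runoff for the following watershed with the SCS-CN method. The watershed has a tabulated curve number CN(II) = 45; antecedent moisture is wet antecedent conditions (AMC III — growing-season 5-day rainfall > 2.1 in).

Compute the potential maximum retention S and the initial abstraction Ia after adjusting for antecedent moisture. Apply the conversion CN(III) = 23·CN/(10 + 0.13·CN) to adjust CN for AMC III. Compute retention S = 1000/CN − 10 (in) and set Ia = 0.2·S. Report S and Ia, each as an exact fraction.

S = 1100/207 in ≈ 5.314 in; Ia = 220/207 in ≈ 1.063 in

Wet (AMC III): CN(III) = 23·45/(10 + 0.13·45) = 1035/(317/20) = 20700/317 ≈ 65.300
Max retention: S = 1000/(20700/317) − 10 = 1100/207 in (≈ 5.314 in)
Initial abstraction Ia = S/5 = (1100/207)/5 = 220/207 ≈ 1.063 in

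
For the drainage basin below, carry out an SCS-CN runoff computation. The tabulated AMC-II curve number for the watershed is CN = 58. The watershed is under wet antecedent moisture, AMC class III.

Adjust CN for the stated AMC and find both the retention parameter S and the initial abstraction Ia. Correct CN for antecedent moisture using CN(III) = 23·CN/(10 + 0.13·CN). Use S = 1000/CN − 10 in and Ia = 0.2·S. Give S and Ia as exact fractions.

S = 2100/667 in ≈ 3.148 in; Ia = 420/667 in ≈ 0.630 in

CN(III) from CN(II)=58: (23·58)/(10 + 0.13·58) = 66700/877 ≈ 76.055
Max retention: S = 1000/(66700/877) − 10 = 2100/667 in (≈ 3.148 in)
Initial abstraction Ia = S/5 = (2100/667)/5 = 420/667 ≈ 0.630 in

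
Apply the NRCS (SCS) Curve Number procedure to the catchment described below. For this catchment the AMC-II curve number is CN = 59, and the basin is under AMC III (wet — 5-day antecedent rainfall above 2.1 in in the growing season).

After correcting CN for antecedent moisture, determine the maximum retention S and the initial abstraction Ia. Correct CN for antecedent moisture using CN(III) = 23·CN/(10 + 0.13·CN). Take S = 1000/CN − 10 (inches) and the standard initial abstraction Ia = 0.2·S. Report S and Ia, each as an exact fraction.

CN(III) from CN(II)=59: (23·59)/(10 + 0.13·59) = 135700/1767 ≈ 76.797
Retention S: 1000/CN − 10 with CN=76.797 → S = 4100/1357 ≈ 3.021 in
Ia = 0.2S: 0.2·3.021 = 0.604 in (exactly 820/1357)

S = 4100/1357 in ≈ 3.021 in; Ia = 820/1357 in ≈ 0.604 in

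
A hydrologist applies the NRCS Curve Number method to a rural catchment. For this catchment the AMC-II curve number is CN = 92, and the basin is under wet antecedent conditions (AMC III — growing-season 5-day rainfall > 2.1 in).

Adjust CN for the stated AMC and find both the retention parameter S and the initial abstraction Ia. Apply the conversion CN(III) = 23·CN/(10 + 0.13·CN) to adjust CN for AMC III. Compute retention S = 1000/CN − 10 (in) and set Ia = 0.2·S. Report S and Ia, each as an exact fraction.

S = 200/529 in ≈ 0.378 in; Ia = 40/529 in ≈ 0.076 in

Wet (AMC III): CN(III) = 23·92/(10 + 0.13·92) = 2116/(549/25) = 52900/549 ≈ 96.357
Max retention: S = 1000/(52900/549) − 10 = 200/529 in (≈ 0.378 in)
Ia = 0.2S: 0.2·0.378 = 0.076 in (exactly 40/529)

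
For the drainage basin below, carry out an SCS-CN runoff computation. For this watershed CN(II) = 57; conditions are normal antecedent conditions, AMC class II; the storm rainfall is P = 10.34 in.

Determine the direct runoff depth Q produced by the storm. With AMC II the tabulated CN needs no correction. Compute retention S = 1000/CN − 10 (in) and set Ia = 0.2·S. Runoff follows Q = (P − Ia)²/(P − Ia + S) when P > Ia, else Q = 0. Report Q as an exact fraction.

Q = 633478561/133006650 in ≈ 4.763 in

Average conditions: CN = 57 (no AMC adjustment).
Max retention: S = 1000/57 − 10 = 430/57 in (≈ 7.544 in)
Ia = 0.2·(430/57) = 86/57 in ≈ 1.509 in
P − Ia = 10.340 − 1.509 = 25169/2850 ≈ 8.831 in (> 0, runoff occurs)
Runoff Q = (P−Ia)²/(P−Ia+S) = (8.831)²/(8.831+7.544) = 633478561/133006650 ≈ 4.763 in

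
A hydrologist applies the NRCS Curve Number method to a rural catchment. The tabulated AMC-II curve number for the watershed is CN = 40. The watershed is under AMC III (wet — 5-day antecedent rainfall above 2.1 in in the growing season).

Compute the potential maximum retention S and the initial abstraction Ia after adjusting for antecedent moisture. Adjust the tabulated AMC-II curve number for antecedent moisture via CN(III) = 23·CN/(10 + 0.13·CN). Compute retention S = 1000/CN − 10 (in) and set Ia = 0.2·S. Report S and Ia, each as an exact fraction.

Wet (AMC III): CN(III) = 23·40/(10 + 0.13·40) = 920/(76/5) = 1150/19 ≈ 60.526
Retention S: 1000/CN − 10 with CN=60.526 → S = 150/23 ≈ 6.522 in
Ia = 0.2S: 0.2·6.522 = 1.304 in (exactly 30/23)

S = 150/23 in ≈ 6.522 in; Ia = 30/23 in ≈ 1.304 in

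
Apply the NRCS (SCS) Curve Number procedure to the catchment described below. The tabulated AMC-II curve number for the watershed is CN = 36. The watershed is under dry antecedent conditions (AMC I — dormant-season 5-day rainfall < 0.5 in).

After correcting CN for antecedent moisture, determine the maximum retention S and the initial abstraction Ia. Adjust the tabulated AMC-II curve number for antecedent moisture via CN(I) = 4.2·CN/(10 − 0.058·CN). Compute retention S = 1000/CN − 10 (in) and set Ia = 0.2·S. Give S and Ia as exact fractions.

CN(I) from CN(II)=36: (4.2·36)/(10 − 0.058·36) = 18900/989 ≈ 19.110
Max retention: S = 1000/(18900/989) − 10 = 8000/189 in (≈ 42.328 in)
Ia = 0.2·(8000/189) = 1600/189 in ≈ 8.466 in

S = 8000/189 in ≈ 42.328 in; Ia = 1600/189 in ≈ 8.466 in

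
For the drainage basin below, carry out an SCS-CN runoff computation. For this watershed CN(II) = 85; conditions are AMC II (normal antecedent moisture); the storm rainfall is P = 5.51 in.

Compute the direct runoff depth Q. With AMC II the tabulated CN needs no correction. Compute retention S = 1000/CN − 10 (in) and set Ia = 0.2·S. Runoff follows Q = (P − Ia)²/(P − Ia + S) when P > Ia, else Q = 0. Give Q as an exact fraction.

CN(II) = 85; AMC II needs no correction.
Retention S: 1000/CN − 10 with CN=85.000 → S = 30/17 ≈ 1.765 in
Ia = 0.2S: 0.2·1.765 = 0.353 in (exactly 6/17)
P − Ia = 5.510 − 0.353 = 8767/1700 ≈ 5.157 in (> 0, runoff occurs)
Runoff Q = (P−Ia)²/(P−Ia+S) = (5.157)²/(5.157+1.765) = 76860289/20003900 ≈ 3.842 in

Q = 76860289/20003900 in ≈ 3.842 in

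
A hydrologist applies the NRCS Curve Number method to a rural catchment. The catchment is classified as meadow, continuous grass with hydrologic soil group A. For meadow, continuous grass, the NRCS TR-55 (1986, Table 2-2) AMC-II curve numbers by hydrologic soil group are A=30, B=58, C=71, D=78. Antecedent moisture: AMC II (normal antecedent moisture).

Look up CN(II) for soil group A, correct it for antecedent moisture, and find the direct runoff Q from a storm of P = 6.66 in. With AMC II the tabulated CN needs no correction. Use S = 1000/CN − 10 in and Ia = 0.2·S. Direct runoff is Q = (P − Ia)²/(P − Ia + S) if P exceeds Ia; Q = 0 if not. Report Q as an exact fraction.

NRCS table: meadow, continuous grass, soil group A → CN(II) = 30
AMC II — tabulated CN = 30 applies directly.
S = 1000/30 − 10 = 70/3 in ≈ 23.333 in
Ia = 0.2·(70/3) = 14/3 in ≈ 4.667 in
P − Ia = 6.660 − 4.667 = 299/150 ≈ 1.993 in (> 0, runoff occurs)
Runoff Q = (P−Ia)²/(P−Ia+S) = (1.993)²/(1.993+23.333) = 89401/569850 ≈ 0.157 in

Q = 89401/569850 in ≈ 0.157 in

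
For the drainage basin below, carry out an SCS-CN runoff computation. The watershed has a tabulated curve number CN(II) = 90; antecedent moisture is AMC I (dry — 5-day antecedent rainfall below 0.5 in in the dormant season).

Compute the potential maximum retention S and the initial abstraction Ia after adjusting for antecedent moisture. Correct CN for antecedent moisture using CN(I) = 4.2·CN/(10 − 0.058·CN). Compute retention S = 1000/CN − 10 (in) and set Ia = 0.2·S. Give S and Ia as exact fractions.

CN(I) from CN(II)=90: (4.2·90)/(10 − 0.058·90) = 18900/239 ≈ 79.079
Max retention: S = 1000/(18900/239) − 10 = 500/189 in (≈ 2.646 in)
Initial abstraction Ia = S/5 = (500/189)/5 = 100/189 ≈ 0.529 in

S = 500/189 in ≈ 2.646 in; Ia = 100/189 in ≈ 0.529 in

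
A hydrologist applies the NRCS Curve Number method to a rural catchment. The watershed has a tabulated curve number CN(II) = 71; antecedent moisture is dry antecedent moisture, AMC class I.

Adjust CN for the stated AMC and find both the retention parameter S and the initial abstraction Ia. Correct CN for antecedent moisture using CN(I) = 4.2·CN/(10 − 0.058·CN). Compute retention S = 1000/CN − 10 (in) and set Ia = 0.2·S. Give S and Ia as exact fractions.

S = 14500/1491 in ≈ 9.725 in; Ia = 2900/1491 in ≈ 1.945 in

Adjust CN=71 to AMC I: 4.2·71/(10 − 0.058·71) → (1491/5) ÷ (2941/500) = 149100/2941 ≈ 50.697
Retention S: 1000/CN − 10 with CN=50.697 → S = 14500/1491 ≈ 9.725 in
Ia = 0.2S: 0.2·9.725 = 1.945 in (exactly 2900/1491)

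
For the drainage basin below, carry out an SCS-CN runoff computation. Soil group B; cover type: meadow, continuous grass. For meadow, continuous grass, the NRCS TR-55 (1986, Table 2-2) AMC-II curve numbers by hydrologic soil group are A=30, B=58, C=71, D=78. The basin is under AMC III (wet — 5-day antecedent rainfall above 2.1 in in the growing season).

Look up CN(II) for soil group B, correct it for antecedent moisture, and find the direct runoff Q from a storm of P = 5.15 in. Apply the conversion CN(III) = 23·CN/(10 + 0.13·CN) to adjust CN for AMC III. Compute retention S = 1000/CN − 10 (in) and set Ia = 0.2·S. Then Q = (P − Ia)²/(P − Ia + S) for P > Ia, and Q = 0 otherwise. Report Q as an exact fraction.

NRCS table: meadow, continuous grass, soil group B → CN(II) = 58
CN(III) from CN(II)=58: (23·58)/(10 + 0.13·58) = 66700/877 ≈ 76.055
Max retention: S = 1000/(66700/877) − 10 = 2100/667 in (≈ 3.148 in)
Initial abstraction Ia = S/5 = (2100/667)/5 = 420/667 ≈ 0.630 in
P − Ia = 5.150 − 0.630 = 60301/13340 ≈ 4.520 in (> 0, runoff occurs)
Q = (60301/13340)²/((60301/13340) + 2100/667) = (3636210601/177955600)/(102301/13340) = 3636210601/1364695340 in ≈ 2.664 in

Q = 3636210601/1364695340 in ≈ 2.664 in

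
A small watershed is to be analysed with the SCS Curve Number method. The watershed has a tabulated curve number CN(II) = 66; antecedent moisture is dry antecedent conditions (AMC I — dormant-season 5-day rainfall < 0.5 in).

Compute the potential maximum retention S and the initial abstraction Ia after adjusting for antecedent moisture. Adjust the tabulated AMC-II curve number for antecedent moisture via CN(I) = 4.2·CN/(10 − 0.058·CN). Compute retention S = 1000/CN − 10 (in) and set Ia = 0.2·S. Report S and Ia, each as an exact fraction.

CN(I) from CN(II)=66: (4.2·66)/(10 − 0.058·66) = 69300/1543 ≈ 44.913
S = 1000/(69300/1543) − 10 = 8500/693 in ≈ 12.266 in
Ia = 0.2S: 0.2·12.266 = 2.453 in (exactly 1700/693)

S = 8500/693 in ≈ 12.266 in; Ia = 1700/693 in ≈ 2.453 in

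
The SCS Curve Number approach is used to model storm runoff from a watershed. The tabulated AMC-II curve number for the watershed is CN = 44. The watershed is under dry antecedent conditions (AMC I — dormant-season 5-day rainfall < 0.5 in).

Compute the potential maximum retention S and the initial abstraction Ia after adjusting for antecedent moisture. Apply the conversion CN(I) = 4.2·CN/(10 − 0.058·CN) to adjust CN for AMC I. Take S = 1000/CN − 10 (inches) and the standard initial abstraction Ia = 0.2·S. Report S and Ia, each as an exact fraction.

Adjust CN=44 to AMC I: 4.2·44/(10 − 0.058·44) → (924/5) ÷ (931/125) = 3300/133 ≈ 24.812
Retention S: 1000/CN − 10 with CN=24.812 → S = 1000/33 ≈ 30.303 in
Initial abstraction Ia = S/5 = (1000/33)/5 = 200/33 ≈ 6.061 in

S = 1000/33 in ≈ 30.303 in; Ia = 200/33 in ≈ 6.061 in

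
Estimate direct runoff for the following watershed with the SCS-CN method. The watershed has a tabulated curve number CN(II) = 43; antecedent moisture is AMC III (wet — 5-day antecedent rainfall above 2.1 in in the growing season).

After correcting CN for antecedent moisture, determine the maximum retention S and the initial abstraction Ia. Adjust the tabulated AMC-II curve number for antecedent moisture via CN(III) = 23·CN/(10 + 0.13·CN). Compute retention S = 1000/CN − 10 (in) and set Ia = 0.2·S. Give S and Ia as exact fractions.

CN(III) from CN(II)=43: (23·43)/(10 + 0.13·43) = 98900/1559 ≈ 63.438
Retention S: 1000/CN − 10 with CN=63.438 → S = 5700/989 ≈ 5.763 in
Ia = 0.2S: 0.2·5.763 = 1.153 in (exactly 1140/989)

S = 5700/989 in ≈ 5.763 in; Ia = 1140/989 in ≈ 1.153 in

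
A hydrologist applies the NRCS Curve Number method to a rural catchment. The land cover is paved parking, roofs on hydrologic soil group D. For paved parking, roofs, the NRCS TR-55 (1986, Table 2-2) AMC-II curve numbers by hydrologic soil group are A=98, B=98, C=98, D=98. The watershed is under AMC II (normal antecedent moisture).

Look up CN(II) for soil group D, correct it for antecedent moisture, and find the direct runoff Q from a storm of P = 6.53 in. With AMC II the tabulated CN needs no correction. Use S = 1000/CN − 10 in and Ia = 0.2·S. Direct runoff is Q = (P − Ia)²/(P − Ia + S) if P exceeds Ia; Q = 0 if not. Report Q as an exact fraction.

NRCS table: paved parking, roofs, soil group D → CN(II) = 98
Average conditions: CN = 98 (no AMC adjustment).
Retention S: 1000/CN − 10 with CN=98.000 → S = 10/49 ≈ 0.204 in
Ia = 0.2S: 0.2·0.204 = 0.041 in (exactly 2/49)
Excess rainfall: 6.530 − 0.041 = 6.489 in; P > Ia so Q > 0
Runoff Q = (P−Ia)²/(P−Ia+S) = (6.489)²/(6.489+0.204) = 1011049209/160705300 ≈ 6.291 in

Q = 1011049209/160705300 in ≈ 6.291 in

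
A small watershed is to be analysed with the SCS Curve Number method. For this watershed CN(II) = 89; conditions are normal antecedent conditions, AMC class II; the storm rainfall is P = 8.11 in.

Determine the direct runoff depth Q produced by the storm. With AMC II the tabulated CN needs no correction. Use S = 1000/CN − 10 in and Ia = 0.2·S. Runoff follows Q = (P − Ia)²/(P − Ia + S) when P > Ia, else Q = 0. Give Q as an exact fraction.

CN(II) = 89; AMC II needs no correction.
S = 1000/89 − 10 = 110/89 in ≈ 1.236 in
Initial abstraction Ia = S/5 = (110/89)/5 = 22/89 ≈ 0.247 in
Since P=8.110 > Ia=0.247: effective rainfall P−Ia = 69979/8900 in
Q = (69979/8900)²/((69979/8900) + 110/89) = (4897060441/79210000)/(80979/8900) = 4897060441/720713100 in ≈ 6.795 in

Q = 4897060441/720713100 in ≈ 6.795 in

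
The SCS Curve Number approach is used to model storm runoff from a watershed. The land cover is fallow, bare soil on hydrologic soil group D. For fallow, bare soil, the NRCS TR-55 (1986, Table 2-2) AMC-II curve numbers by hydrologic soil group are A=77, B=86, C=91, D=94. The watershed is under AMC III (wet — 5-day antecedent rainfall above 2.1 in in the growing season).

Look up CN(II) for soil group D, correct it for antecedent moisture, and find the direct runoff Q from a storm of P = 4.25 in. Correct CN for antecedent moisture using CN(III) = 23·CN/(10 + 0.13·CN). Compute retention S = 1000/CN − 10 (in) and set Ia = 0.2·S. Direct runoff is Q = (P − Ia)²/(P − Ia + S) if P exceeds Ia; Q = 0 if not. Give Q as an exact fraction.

Q = 328950769/83613188 in ≈ 3.934 in

NRCS table: fallow, bare soil, soil group D → CN(II) = 94
CN(III) from CN(II)=94: (23·94)/(10 + 0.13·94) = 108100/1111 ≈ 97.300
S = 1000/(108100/1111) − 10 = 300/1081 in ≈ 0.278 in
Ia = 0.2S: 0.2·0.278 = 0.056 in (exactly 60/1081)
P − Ia = 4.250 − 0.056 = 18137/4324 ≈ 4.194 in (> 0, runoff occurs)
Runoff Q = (P−Ia)²/(P−Ia+S) = (4.194)²/(4.194+0.278) = 328950769/83613188 ≈ 3.934 in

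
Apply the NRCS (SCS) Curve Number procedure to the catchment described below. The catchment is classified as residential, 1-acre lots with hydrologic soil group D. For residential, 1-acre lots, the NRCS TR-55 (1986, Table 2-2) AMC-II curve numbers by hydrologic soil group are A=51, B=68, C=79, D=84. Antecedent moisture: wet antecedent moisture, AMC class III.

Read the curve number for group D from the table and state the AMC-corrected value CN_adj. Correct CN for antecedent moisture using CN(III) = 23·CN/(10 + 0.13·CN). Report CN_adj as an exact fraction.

NRCS table: residential, 1-acre lots, soil group D → CN(II) = 84
Wet (AMC III): CN(III) = 23·84/(10 + 0.13·84) = 1932/(523/25) = 48300/523 ≈ 92.352

CN_adj = 48300/523 ≈ 92.352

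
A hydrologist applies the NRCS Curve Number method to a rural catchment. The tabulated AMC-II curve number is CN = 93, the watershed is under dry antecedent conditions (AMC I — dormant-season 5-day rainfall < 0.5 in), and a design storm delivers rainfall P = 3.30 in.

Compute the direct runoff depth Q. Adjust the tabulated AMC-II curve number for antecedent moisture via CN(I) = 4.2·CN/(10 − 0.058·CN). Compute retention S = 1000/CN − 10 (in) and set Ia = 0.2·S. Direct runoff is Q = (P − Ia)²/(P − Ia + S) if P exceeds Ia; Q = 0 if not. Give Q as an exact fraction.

Adjust CN=93 to AMC I: 4.2·93/(10 − 0.058·93) → (1953/5) ÷ (2303/500) = 27900/329 ≈ 84.802
Max retention: S = 1000/(27900/329) − 10 = 500/279 in (≈ 1.792 in)
Ia = 0.2S: 0.2·1.792 = 0.358 in (exactly 100/279)
Since P=3.300 > Ia=0.358: effective rainfall P−Ia = 8207/2790 in
Q = (8207/2790)²/((8207/2790) + 500/279) = (67354849/7784100)/(13207/2790) = 67354849/36847530 in ≈ 1.828 in

Q = 67354849/36847530 in ≈ 1.828 in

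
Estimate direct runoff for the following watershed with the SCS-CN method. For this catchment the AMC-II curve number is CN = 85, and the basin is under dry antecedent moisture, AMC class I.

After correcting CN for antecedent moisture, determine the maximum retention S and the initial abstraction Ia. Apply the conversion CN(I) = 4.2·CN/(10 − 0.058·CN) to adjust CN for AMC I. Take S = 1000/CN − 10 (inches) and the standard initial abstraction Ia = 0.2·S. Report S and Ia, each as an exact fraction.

S = 500/119 in ≈ 4.202 in; Ia = 100/119 in ≈ 0.840 in

Adjust CN=85 to AMC I: 4.2·85/(10 − 0.058·85) → 357 ÷ (507/100) = 11900/169 ≈ 70.414
S = 1000/(11900/169) − 10 = 500/119 in ≈ 4.202 in
Ia = 0.2S: 0.2·4.202 = 0.840 in (exactly 100/119)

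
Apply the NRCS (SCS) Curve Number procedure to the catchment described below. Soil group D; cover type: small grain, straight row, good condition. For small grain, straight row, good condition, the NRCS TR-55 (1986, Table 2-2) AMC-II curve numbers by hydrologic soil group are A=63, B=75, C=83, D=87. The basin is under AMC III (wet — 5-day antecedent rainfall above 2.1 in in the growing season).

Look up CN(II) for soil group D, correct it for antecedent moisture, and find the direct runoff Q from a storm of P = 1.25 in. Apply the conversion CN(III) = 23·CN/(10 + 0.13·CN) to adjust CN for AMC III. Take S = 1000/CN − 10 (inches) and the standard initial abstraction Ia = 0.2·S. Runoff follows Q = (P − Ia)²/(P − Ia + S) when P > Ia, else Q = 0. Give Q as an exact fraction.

Q = 16074245/22675332 in ≈ 0.709 in

NRCS table: small grain, straight row, good condition, soil group D → CN(II) = 87
CN(III) from CN(II)=87: (23·87)/(10 + 0.13·87) = 200100/2131 ≈ 93.900
S = 1000/(200100/2131) − 10 = 1300/2001 in ≈ 0.650 in
Initial abstraction Ia = S/5 = (1300/2001)/5 = 260/2001 ≈ 0.130 in
Since P=1.250 > Ia=0.130: effective rainfall P−Ia = 8965/8004 in
Q: (8965/8004)² ÷ (14165/8004) = 16074245/22675332 in (≈ 0.709 in)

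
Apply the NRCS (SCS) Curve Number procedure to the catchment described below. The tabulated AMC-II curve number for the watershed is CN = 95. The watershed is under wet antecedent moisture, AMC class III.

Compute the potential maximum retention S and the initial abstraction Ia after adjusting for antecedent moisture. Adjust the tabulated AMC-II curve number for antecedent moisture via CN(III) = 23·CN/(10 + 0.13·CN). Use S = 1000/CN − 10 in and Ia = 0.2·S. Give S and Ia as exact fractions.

Adjust CN=95 to AMC III: 23·95/(10 + 0.13·95) → 2185 ÷ (447/20) = 43700/447 ≈ 97.763
S = 1000/(43700/447) − 10 = 100/437 in ≈ 0.229 in
Ia = 0.2·(100/437) = 20/437 in ≈ 0.046 in

S = 100/437 in ≈ 0.229 in; Ia = 20/437 in ≈ 0.046 in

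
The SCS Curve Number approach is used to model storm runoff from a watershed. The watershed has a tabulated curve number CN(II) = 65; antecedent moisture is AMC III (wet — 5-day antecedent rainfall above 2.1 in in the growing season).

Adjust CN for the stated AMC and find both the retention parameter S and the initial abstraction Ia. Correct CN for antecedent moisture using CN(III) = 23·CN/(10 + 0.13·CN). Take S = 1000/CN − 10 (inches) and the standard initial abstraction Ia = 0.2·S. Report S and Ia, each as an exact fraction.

S = 700/299 in ≈ 2.341 in; Ia = 140/299 in ≈ 0.468 in

CN(III) from CN(II)=65: (23·65)/(10 + 0.13·65) = 29900/369 ≈ 81.030
Retention S: 1000/CN − 10 with CN=81.030 → S = 700/299 ≈ 2.341 in
Ia = 0.2·(700/299) = 140/299 in ≈ 0.468 in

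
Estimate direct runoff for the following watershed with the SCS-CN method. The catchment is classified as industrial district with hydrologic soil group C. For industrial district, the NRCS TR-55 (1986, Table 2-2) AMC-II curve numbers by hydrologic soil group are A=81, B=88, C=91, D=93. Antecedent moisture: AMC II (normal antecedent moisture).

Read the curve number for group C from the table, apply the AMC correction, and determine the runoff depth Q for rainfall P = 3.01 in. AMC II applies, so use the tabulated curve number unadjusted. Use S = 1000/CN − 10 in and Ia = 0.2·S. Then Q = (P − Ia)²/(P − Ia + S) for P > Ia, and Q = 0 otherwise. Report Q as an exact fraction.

Q = 654899281/314778100 in ≈ 2.081 in

NRCS table: industrial district, soil group C → CN(II) = 91
CN(II) = 91; AMC II needs no correction.
S = 1000/91 − 10 = 90/91 in ≈ 0.989 in
Ia = 0.2·(90/91) = 18/91 in ≈ 0.198 in
Since P=3.010 > Ia=0.198: effective rainfall P−Ia = 25591/9100 in
Q = (25591/9100)²/((25591/9100) + 90/91) = (654899281/82810000)/(34591/9100) = 654899281/314778100 in ≈ 2.081 in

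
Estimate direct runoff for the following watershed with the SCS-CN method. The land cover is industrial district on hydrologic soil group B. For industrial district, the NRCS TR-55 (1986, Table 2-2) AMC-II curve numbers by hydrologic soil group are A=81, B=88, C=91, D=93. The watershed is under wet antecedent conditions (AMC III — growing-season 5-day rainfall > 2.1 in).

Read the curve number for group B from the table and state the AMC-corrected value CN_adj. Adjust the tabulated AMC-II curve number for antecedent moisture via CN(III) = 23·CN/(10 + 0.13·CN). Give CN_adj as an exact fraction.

NRCS table: industrial district, soil group B → CN(II) = 88
Wet (AMC III): CN(III) = 23·88/(10 + 0.13·88) = 2024/(536/25) = 6325/67 ≈ 94.403

CN_adj = 6325/67 ≈ 94.403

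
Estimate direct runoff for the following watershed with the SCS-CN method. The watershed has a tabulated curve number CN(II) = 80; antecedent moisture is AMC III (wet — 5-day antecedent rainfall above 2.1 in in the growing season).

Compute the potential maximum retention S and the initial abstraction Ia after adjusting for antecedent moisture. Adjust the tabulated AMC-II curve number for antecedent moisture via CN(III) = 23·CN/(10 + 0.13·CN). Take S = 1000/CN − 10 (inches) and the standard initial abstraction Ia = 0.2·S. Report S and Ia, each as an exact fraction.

S = 25/23 in ≈ 1.087 in; Ia = 5/23 in ≈ 0.217 in

CN(III) from CN(II)=80: (23·80)/(10 + 0.13·80) = 4600/51 ≈ 90.196
Max retention: S = 1000/(4600/51) − 10 = 25/23 in (≈ 1.087 in)
Initial abstraction Ia = S/5 = (25/23)/5 = 5/23 ≈ 0.217 in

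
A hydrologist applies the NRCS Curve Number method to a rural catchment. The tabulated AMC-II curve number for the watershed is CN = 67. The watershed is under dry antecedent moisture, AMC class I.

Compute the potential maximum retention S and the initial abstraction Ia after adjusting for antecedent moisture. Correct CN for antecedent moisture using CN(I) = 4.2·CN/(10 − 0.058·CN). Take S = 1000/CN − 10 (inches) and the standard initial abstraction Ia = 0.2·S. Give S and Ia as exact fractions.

S = 5500/469 in ≈ 11.727 in; Ia = 1100/469 in ≈ 2.345 in

Adjust CN=67 to AMC I: 4.2·67/(10 − 0.058·67) → (1407/5) ÷ (3057/500) = 46900/1019 ≈ 46.026
Max retention: S = 1000/(46900/1019) − 10 = 5500/469 in (≈ 11.727 in)
Ia = 0.2·(5500/469) = 1100/469 in ≈ 2.345 in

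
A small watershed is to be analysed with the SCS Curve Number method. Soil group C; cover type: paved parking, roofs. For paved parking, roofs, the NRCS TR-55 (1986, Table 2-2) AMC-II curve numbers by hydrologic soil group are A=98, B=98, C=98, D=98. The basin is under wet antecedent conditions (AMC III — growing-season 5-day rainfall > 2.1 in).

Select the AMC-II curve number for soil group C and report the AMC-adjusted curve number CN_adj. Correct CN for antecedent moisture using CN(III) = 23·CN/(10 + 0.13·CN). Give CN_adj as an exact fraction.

CN_adj = 112700/1137 ≈ 99.120

NRCS table: paved parking, roofs, soil group C → CN(II) = 98
CN(III) from CN(II)=98: (23·98)/(10 + 0.13·98) = 112700/1137 ≈ 99.120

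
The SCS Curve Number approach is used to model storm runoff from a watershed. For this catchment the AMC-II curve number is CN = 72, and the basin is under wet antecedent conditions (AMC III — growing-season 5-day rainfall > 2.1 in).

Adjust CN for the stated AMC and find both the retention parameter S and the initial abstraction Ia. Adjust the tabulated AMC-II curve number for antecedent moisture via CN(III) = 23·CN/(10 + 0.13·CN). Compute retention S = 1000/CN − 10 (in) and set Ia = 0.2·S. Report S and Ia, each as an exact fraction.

S = 350/207 in ≈ 1.691 in; Ia = 70/207 in ≈ 0.338 in

Wet (AMC III): CN(III) = 23·72/(10 + 0.13·72) = 1656/(484/25) = 10350/121 ≈ 85.537
Max retention: S = 1000/(10350/121) − 10 = 350/207 in (≈ 1.691 in)
Ia = 0.2·(350/207) = 70/207 in ≈ 0.338 in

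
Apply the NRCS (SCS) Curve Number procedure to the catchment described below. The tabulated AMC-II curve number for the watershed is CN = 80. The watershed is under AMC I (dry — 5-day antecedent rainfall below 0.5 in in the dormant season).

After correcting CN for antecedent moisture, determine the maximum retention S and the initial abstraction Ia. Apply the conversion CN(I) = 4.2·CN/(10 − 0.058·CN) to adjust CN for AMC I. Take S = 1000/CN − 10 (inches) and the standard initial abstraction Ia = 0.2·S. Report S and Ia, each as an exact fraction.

CN(I) from CN(II)=80: (4.2·80)/(10 − 0.058·80) = 4200/67 ≈ 62.687
Retention S: 1000/CN − 10 with CN=62.687 → S = 125/21 ≈ 5.952 in
Ia = 0.2S: 0.2·5.952 = 1.190 in (exactly 25/21)

S = 125/21 in ≈ 5.952 in; Ia = 25/21 in ≈ 1.190 in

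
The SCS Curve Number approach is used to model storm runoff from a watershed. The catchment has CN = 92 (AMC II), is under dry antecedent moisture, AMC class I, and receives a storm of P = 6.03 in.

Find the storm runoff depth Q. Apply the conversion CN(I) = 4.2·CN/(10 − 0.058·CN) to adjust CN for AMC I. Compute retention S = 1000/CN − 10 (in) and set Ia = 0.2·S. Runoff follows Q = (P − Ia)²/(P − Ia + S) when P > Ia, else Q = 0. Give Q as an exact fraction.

Q = 73576020001/17931326700 in ≈ 4.103 in

CN(I) from CN(II)=92: (4.2·92)/(10 − 0.058·92) = 48300/583 ≈ 82.847
Max retention: S = 1000/(48300/583) − 10 = 1000/483 in (≈ 2.070 in)
Ia = 0.2·(1000/483) = 200/483 in ≈ 0.414 in
P − Ia = 6.030 − 0.414 = 271249/48300 ≈ 5.616 in (> 0, runoff occurs)
Runoff Q = (P−Ia)²/(P−Ia+S) = (5.616)²/(5.616+2.070) = 73576020001/17931326700 ≈ 4.103 in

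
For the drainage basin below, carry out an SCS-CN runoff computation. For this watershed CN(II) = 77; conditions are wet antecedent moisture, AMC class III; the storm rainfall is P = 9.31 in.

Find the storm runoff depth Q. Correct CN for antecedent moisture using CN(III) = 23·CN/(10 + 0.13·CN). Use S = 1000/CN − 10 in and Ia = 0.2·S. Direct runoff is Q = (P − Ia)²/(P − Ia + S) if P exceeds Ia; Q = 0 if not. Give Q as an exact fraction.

Adjust CN=77 to AMC III: 23·77/(10 + 0.13·77) → 1771 ÷ (2001/100) = 7700/87 ≈ 88.506
Retention S: 1000/CN − 10 with CN=88.506 → S = 100/77 ≈ 1.299 in
Ia = 0.2·(100/77) = 20/77 in ≈ 0.260 in
Since P=9.310 > Ia=0.260: effective rainfall P−Ia = 69687/7700 in
Q: (69687/7700)² ÷ (79687/7700) = 4856277969/613589900 in (≈ 7.915 in)

Q = 4856277969/613589900 in ≈ 7.915 in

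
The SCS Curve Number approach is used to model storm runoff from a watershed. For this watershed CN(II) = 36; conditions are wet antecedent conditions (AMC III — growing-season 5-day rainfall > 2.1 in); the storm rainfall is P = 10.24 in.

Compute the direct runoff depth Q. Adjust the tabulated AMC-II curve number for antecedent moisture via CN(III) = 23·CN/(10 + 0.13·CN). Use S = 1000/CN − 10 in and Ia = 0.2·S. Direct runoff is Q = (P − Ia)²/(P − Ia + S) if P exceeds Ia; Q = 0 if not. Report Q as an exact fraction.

Wet (AMC III): CN(III) = 23·36/(10 + 0.13·36) = 828/(367/25) = 20700/367 ≈ 56.403
S = 1000/(20700/367) − 10 = 1600/207 in ≈ 7.729 in
Ia = 0.2S: 0.2·7.729 = 1.546 in (exactly 320/207)
Since P=10.240 > Ia=1.546: effective rainfall P−Ia = 44992/5175 in
Q = (44992/5175)²/((44992/5175) + 1600/207) = (2024280064/26780625)/(84992/5175) = 1976836/429525 in ≈ 4.602 in

Q = 1976836/429525 in ≈ 4.602 in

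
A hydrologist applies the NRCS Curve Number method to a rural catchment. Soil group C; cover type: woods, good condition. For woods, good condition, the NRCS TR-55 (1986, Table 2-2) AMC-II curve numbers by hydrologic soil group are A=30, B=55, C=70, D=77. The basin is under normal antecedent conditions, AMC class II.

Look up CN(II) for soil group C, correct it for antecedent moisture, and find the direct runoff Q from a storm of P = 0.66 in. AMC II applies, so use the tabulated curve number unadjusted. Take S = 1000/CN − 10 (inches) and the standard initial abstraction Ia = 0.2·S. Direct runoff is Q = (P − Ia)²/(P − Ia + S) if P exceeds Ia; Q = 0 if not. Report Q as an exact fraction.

Q = 0 in ≈ 0.000 in

NRCS table: woods, good condition, soil group C → CN(II) = 70
AMC II — tabulated CN = 70 applies directly.
Retention S: 1000/CN − 10 with CN=70.000 → S = 30/7 ≈ 4.286 in
Ia = 0.2S: 0.2·4.286 = 0.857 in (exactly 6/7)
P = 0.660 ≤ Ia = 0.857 in: entire storm abstracted, Q = 0.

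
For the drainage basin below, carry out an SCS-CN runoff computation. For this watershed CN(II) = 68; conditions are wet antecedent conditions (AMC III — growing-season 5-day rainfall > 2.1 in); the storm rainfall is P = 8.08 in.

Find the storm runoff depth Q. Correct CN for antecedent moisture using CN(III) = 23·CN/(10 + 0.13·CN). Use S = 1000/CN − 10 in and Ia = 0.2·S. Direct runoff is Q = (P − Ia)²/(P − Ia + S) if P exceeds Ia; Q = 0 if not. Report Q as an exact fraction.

CN(III) from CN(II)=68: (23·68)/(10 + 0.13·68) = 39100/471 ≈ 83.015
S = 1000/(39100/471) − 10 = 800/391 in ≈ 2.046 in
Initial abstraction Ia = S/5 = (800/391)/5 = 160/391 ≈ 0.409 in
P − Ia = 8.080 − 0.409 = 74982/9775 ≈ 7.671 in (> 0, runoff occurs)
Runoff Q = (P−Ia)²/(P−Ia+S) = (7.671)²/(7.671+2.046) = 2811150162/464224525 ≈ 6.056 in

Q = 2811150162/464224525 in ≈ 6.056 in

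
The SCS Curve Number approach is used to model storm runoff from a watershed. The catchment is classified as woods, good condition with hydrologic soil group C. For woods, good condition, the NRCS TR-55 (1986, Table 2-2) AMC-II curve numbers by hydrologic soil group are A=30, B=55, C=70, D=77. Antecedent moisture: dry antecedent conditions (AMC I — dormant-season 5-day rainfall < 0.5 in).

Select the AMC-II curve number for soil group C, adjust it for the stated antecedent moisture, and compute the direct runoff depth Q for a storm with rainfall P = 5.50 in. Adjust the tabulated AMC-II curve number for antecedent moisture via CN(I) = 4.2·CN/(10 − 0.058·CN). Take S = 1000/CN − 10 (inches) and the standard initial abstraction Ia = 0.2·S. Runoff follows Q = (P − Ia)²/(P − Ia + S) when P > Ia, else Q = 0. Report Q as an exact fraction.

Q = 114921/131222 in ≈ 0.876 in

NRCS table: woods, good condition, soil group C → CN(II) = 70
Dry (AMC I): CN(I) = 4.2·70/(10 − 0.058·70) = 294/(297/50) = 4900/99 ≈ 49.495
Retention S: 1000/CN − 10 with CN=49.495 → S = 500/49 ≈ 10.204 in
Initial abstraction Ia = S/5 = (500/49)/5 = 100/49 ≈ 2.041 in
P − Ia = 5.500 − 2.041 = 339/98 ≈ 3.459 in (> 0, runoff occurs)
Q = (339/98)²/((339/98) + 500/49) = (114921/9604)/(1339/98) = 114921/131222 in ≈ 0.876 in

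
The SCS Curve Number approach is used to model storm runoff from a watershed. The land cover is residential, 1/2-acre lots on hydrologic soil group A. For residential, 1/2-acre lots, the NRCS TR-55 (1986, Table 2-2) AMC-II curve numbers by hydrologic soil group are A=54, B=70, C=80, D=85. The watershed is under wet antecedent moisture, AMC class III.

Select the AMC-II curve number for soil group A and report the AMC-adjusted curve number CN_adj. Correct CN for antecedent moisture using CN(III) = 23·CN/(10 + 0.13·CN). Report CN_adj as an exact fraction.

NRCS table: residential, 1/2-acre lots, soil group A → CN(II) = 54
CN(III) from CN(II)=54: (23·54)/(10 + 0.13·54) = 2700/37 ≈ 72.973

CN_adj = 2700/37 ≈ 72.973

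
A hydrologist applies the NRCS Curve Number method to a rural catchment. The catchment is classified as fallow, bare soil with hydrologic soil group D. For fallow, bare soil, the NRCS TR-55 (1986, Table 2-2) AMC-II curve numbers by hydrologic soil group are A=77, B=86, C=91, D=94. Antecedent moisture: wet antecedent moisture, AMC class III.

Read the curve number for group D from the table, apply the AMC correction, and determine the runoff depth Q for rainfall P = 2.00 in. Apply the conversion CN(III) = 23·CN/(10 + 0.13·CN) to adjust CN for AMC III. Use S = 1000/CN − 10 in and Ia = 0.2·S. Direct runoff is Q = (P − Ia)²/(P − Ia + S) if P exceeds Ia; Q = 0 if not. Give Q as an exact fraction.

NRCS table: fallow, bare soil, soil group D → CN(II) = 94
Adjust CN=94 to AMC III: 23·94/(10 + 0.13·94) → 2162 ÷ (1111/50) = 108100/1111 ≈ 97.300
Max retention: S = 1000/(108100/1111) − 10 = 300/1081 in (≈ 0.278 in)
Initial abstraction Ia = S/5 = (300/1081)/5 = 60/1081 ≈ 0.056 in
Since P=2.000 > Ia=0.056: effective rainfall P−Ia = 2102/1081 in
Q: (2102/1081)² ÷ (2402/1081) = 2209202/1298281 in (≈ 1.702 in)

Q = 2209202/1298281 in ≈ 1.702 in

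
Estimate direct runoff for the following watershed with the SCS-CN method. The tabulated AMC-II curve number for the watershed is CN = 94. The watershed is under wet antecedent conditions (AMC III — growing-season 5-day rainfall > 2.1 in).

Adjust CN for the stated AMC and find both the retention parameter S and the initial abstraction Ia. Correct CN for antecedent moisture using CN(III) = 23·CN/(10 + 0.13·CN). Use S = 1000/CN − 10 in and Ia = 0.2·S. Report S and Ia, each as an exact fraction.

S = 300/1081 in ≈ 0.278 in; Ia = 60/1081 in ≈ 0.056 in

CN(III) from CN(II)=94: (23·94)/(10 + 0.13·94) = 108100/1111 ≈ 97.300
Retention S: 1000/CN − 10 with CN=97.300 → S = 300/1081 ≈ 0.278 in
Initial abstraction Ia = S/5 = (300/1081)/5 = 60/1081 ≈ 0.056 in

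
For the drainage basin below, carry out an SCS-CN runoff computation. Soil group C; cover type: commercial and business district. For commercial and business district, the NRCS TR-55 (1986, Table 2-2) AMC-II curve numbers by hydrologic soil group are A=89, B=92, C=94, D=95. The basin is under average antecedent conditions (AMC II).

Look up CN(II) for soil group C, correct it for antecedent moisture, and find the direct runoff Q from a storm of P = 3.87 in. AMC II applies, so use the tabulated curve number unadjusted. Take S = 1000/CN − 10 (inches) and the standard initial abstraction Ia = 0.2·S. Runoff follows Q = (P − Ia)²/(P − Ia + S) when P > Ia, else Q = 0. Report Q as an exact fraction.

NRCS table: commercial and business district, soil group C → CN(II) = 94
CN(II) = 94; AMC II needs no correction.
Max retention: S = 1000/94 − 10 = 30/47 in (≈ 0.638 in)
Ia = 0.2S: 0.2·0.638 = 0.128 in (exactly 6/47)
Excess rainfall: 3.870 − 0.128 = 3.742 in; P > Ia so Q > 0
Q: (17589/4700)² ÷ (20589/4700) = 103124307/32256100 in (≈ 3.197 in)

Q = 103124307/32256100 in ≈ 3.197 in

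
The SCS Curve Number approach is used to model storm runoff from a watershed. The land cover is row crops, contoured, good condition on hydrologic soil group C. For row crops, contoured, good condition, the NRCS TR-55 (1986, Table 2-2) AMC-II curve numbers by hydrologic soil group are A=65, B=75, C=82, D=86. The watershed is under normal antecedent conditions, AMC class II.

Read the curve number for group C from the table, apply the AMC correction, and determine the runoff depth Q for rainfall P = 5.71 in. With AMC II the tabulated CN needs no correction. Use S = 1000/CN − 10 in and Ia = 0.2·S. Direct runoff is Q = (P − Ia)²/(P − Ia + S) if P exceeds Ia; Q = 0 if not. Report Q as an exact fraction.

NRCS table: row crops, contoured, good condition, soil group C → CN(II) = 82
Average conditions: CN = 82 (no AMC adjustment).
Retention S: 1000/CN − 10 with CN=82.000 → S = 90/41 ≈ 2.195 in
Ia = 0.2S: 0.2·2.195 = 0.439 in (exactly 18/41)
P − Ia = 5.710 − 0.439 = 21611/4100 ≈ 5.271 in (> 0, runoff occurs)
Q = (21611/4100)²/((21611/4100) + 90/41) = (467035321/16810000)/(30611/4100) = 467035321/125505100 in ≈ 3.721 in

Q = 467035321/125505100 in ≈ 3.721 in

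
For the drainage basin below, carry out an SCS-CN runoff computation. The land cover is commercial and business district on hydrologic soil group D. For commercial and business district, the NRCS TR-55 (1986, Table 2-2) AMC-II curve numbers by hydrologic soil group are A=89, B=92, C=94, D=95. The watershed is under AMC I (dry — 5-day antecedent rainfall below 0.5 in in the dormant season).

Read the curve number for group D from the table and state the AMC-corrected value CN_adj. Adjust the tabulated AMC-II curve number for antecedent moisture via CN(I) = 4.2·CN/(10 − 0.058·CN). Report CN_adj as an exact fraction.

NRCS table: commercial and business district, soil group D → CN(II) = 95
Adjust CN=95 to AMC I: 4.2·95/(10 − 0.058·95) → 399 ÷ (449/100) = 39900/449 ≈ 88.864

CN_adj = 39900/449 ≈ 88.864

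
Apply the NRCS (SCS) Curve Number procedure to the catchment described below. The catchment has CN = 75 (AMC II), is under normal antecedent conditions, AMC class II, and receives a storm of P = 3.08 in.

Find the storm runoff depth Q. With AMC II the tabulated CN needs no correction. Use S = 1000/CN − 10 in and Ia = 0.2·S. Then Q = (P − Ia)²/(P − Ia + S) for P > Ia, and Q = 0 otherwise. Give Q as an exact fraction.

CN(II) = 75; AMC II needs no correction.
S = 1000/75 − 10 = 10/3 in ≈ 3.333 in
Ia = 0.2S: 0.2·3.333 = 0.667 in (exactly 2/3)
Excess rainfall: 3.080 − 0.667 = 2.413 in; P > Ia so Q > 0
Q = (181/75)²/((181/75) + 10/3) = (32761/5625)/(431/75) = 32761/32325 in ≈ 1.013 in

Q = 32761/32325 in ≈ 1.013 in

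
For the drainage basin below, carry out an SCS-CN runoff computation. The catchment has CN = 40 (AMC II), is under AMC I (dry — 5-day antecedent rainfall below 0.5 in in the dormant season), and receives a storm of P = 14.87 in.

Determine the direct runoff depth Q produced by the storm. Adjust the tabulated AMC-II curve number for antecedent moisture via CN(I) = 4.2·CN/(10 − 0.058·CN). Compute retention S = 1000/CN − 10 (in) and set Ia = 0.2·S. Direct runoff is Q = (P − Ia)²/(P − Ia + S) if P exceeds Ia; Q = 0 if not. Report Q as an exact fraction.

Q = 29257281/21286300 in ≈ 1.374 in

Adjust CN=40 to AMC I: 4.2·40/(10 − 0.058·40) → 168 ÷ (192/25) = 175/8 ≈ 21.875
S = 1000/(175/8) − 10 = 250/7 in ≈ 35.714 in
Ia = 0.2S: 0.2·35.714 = 7.143 in (exactly 50/7)
Since P=14.870 > Ia=7.143: effective rainfall P−Ia = 5409/700 in
Runoff Q = (P−Ia)²/(P−Ia+S) = (7.727)²/(7.727+35.714) = 29257281/21286300 ≈ 1.374 in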